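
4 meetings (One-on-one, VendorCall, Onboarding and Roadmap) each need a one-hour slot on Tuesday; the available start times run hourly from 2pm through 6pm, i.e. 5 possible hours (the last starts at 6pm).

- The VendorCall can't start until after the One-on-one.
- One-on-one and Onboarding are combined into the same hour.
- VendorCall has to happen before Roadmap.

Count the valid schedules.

Splitting on One-on-one: it can be 2pm (6), 3pm (3), 4pm (1). Listing each branch's schedules as (VendorCall, Onboarding, Roadmap):
One-on-one=2pm: (3pm,2pm,4pm) (3pm,2pm,5pm) (3pm,2pm,6pm) (4pm,2pm,5pm) (4pm,2pm,6pm) (5pm,2pm,6pm) — 6.
One-on-one=3pm: (4pm,3pm,5pm) (4pm,3pm,6pm) (5pm,3pm,6pm) — 3.
One-on-one=4pm: (5pm,4pm,6pm) — 1.
Summing: 6 + 3 + 1 = 10.

10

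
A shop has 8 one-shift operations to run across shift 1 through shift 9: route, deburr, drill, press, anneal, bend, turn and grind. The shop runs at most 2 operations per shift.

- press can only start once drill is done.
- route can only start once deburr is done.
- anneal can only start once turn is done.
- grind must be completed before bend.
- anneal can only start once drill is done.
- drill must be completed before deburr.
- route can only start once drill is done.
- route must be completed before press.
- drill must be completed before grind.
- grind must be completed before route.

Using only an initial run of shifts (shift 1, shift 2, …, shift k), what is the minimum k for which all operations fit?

The precedence chain requires at least 4 distinct shifts.
With at most 2 per shift and 8 operations, at least 4 shifts are needed.
4 works (last occupied shift: shift 4): for example turn in shift 1, anneal in shift 3, press in shift 4, route in shift 3, deburr in shift 2, drill in shift 1, bend in shift 4, grind in shift 2.

4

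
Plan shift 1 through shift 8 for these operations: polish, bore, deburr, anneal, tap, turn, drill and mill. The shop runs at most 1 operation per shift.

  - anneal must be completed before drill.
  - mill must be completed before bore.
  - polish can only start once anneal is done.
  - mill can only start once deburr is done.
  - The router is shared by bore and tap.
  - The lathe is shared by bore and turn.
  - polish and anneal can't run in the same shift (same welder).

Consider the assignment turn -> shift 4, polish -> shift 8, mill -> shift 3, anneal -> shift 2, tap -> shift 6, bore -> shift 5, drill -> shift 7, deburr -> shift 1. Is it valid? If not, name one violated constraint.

Yes

mill can only start once deburr is done — holds.
The shop runs at most 1 operation per shift — holds.
polish and anneal can't run in the same shift (same welder) — holds.
anneal must be completed before drill — holds.
polish can only start once anneal is done — holds.
mill must be completed before bore — holds.
The lathe is shared by bore and turn — holds.
The router is shared by bore and tap — holds.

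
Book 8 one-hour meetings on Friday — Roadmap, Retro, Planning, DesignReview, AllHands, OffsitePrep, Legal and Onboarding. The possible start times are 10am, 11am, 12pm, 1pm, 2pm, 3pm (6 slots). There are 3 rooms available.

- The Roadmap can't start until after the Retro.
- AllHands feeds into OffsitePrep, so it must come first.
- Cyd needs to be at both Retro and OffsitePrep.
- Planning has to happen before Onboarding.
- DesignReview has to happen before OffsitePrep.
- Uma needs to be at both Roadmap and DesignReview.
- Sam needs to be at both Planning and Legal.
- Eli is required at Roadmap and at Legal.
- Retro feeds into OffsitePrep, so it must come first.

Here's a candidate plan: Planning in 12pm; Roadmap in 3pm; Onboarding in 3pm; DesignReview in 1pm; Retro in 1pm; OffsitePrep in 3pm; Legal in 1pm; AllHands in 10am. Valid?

Yes

The Roadmap can't start until after the Retro — holds.
Cyd needs to be at both Retro and OffsitePrep — holds.
Eli is required at Roadmap and at Legal — holds.
Retro feeds into OffsitePrep, so it must come first — holds.
AllHands feeds into OffsitePrep, so it must come first — holds.
DesignReview has to happen before OffsitePrep — holds.
Uma needs to be at both Roadmap and DesignReview — holds.
There are 3 rooms available — holds.
Sam needs to be at both Planning and Legal — holds.
Planning has to happen before Onboarding — holds.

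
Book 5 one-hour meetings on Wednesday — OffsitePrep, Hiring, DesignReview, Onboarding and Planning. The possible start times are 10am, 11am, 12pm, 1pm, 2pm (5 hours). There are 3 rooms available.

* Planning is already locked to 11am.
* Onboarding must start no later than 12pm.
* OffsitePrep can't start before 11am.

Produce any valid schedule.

Planning in 11am; OffsitePrep in 11am; Onboarding in 10am; Hiring in 10am; DesignReview in 10am

Checking: OffsitePrep=11am in [11am,2pm]; Planning=11am in [11am,11am]; Onboarding=10am in [10am,12pm]; max 3 per hour (cap 3).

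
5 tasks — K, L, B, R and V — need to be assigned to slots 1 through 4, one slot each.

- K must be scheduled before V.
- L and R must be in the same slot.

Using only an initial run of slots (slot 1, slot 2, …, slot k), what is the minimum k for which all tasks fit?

The precedence chain requires at least 2 distinct slots.
2 works (last occupied slot: 2): for example V -> 2; B -> 1; K -> 1; R -> 1; L -> 1.

2 slots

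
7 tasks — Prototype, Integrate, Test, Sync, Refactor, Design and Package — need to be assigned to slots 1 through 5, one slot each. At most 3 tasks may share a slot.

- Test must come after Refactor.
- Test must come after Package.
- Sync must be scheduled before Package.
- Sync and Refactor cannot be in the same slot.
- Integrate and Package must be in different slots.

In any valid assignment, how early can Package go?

2

Precedence pushes Package to at least 2; downstream work caps Package at 4.
Package at 2 is achievable: Refactor in 2; Test in 3; Sync in 1; Prototype in 1; Package in 2; Design in 2; Integrate in 1.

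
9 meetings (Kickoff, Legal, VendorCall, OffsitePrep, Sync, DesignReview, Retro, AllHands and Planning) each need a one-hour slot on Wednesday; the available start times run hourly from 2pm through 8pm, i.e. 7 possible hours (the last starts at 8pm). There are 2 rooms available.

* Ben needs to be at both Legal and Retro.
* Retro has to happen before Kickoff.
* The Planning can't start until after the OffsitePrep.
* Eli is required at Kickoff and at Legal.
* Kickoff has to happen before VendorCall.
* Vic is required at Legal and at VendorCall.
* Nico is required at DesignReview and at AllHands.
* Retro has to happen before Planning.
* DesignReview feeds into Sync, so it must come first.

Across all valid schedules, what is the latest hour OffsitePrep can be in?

7pm

Downstream work caps OffsitePrep at 7pm.
OffsitePrep at 7pm is achievable: Retro=2pm, Sync=3pm, OffsitePrep=7pm, Planning=8pm, Kickoff=3pm, VendorCall=4pm, Legal=5pm, DesignReview=2pm, AllHands=4pm.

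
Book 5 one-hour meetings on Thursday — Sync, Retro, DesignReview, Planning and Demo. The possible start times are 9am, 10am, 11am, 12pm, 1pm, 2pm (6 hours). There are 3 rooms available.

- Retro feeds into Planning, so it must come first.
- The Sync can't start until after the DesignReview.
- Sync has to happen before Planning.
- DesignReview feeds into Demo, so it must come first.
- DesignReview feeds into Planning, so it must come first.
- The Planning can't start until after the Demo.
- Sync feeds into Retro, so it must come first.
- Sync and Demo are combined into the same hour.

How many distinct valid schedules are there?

15

Splitting on Sync: it can be 10am (6), 11am (6), 12pm (3). Listing each branch's schedules as (Retro, DesignReview, Planning, Demo):
Sync=10am: (11am,9am,12pm,10am) (11am,9am,1pm,10am) (11am,9am,2pm,10am) (12pm,9am,1pm,10am) (12pm,9am,2pm,10am) (1pm,9am,2pm,10am) — 6.
Sync=11am: (12pm,9am,1pm,11am) (12pm,9am,2pm,11am) (12pm,10am,1pm,11am) (12pm,10am,2pm,11am) (1pm,9am,2pm,11am) (1pm,10am,2pm,11am) — 6.
Sync=12pm: (1pm,9am,2pm,12pm) (1pm,10am,2pm,12pm) (1pm,11am,2pm,12pm) — 3.
Summing: 6 + 6 + 3 = 15.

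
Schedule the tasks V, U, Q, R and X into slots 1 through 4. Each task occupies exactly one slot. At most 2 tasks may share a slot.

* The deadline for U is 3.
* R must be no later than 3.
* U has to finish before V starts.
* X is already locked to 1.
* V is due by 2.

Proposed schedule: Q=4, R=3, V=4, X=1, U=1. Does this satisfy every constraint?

X is already locked to 1 — holds.
The deadline for U is 3 — holds.
R must be no later than 3 — holds.
U has to finish before V starts — holds.
V is due by 2 — violated.
At most 2 tasks may share a slot — holds.

Invalid. V is due by 2.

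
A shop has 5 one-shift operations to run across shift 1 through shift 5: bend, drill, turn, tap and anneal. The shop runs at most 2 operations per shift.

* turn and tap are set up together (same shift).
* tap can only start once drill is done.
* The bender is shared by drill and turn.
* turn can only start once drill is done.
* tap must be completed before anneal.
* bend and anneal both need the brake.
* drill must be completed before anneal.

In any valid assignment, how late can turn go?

shift 4

Precedence pushes turn to at least shift 2; turn must be in the same shift as tap, which can't be after shift 4, so turn is at most shift 4.
turn at shift 4 is achievable: drill in shift 1; bend in shift 1; tap in shift 4; turn in shift 4; anneal in shift 5.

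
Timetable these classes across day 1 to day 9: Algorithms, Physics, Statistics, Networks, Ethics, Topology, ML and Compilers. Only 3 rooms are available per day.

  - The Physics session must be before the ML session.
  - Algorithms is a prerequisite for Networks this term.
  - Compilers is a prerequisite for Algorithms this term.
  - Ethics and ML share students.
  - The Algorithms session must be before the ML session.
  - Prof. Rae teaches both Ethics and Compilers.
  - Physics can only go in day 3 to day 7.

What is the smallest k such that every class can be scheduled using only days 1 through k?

The precedence chain requires at least 3 distinct days.
With at most 3 per day and 8 classes, at least 3 days are needed.
Propagating the time windows through the other constraints, ML can't land before day 4, so the schedule must run through at least day 4.
4 works (last occupied day: day 4): for example ML -> day 4; Algorithms -> day 2; Compilers -> day 1; Networks -> day 3; Ethics -> day 2; Topology -> day 1; Statistics -> day 1; Physics -> day 3.

4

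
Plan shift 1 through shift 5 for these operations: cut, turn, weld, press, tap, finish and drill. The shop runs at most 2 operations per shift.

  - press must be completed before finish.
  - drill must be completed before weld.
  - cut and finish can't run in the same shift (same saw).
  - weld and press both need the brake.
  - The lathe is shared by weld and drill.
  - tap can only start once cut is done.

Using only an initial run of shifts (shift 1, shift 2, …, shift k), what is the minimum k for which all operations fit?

The precedence chain requires at least 2 distinct shifts.
With at most 2 per shift and 7 operations, at least 4 shifts are needed.
4 works (last occupied shift: shift 4): for example tap in shift 2, turn in shift 3, press in shift 3, weld in shift 2, drill in shift 1, finish in shift 4, cut in shift 1.

4 shifts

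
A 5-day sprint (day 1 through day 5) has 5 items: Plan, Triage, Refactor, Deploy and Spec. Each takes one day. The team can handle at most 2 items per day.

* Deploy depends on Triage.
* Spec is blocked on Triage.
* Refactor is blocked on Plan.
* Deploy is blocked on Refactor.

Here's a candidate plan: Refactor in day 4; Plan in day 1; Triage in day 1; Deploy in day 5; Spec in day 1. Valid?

No — it violates: The team can handle at most 2 items per day

Deploy is blocked on Refactor — holds.
Spec is blocked on Triage — violated.
Deploy depends on Triage — holds.
The team can handle at most 2 items per day — violated.
Refactor is blocked on Plan — holds.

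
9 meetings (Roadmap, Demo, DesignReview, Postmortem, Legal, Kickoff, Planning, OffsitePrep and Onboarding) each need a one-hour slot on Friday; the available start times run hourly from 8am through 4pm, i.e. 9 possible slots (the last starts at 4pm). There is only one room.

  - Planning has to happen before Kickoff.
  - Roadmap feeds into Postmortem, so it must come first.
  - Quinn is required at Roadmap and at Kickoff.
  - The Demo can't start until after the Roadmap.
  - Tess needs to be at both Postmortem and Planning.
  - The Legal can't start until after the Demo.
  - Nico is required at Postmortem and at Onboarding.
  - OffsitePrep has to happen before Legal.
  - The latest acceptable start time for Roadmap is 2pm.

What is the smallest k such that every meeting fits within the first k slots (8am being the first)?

The precedence chain requires at least 3 distinct slots.
With at most 1 per slot and 9 meetings, at least 9 slots are needed.
9 works (last occupied slot: 4pm): for example OffsitePrep -> 10am, Onboarding -> 4pm, DesignReview -> 3pm, Demo -> 9am, Postmortem -> 12pm, Kickoff -> 2pm, Roadmap -> 8am, Legal -> 11am, Planning -> 1pm.

9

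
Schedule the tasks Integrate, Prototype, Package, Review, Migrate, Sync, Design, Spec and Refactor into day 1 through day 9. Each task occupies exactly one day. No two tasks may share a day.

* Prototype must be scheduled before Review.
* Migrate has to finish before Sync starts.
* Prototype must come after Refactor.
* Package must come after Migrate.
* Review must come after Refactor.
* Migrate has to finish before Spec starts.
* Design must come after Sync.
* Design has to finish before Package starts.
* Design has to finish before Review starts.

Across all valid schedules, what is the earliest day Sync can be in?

day 2

Precedence pushes Sync to at least day 2; downstream work caps Sync at day 7.
Sync at day 2 is achievable: Package in day 7, Prototype in day 5, Review in day 6, Design in day 3, Refactor in day 4, Spec in day 8, Integrate in day 9, Sync in day 2, Migrate in day 1.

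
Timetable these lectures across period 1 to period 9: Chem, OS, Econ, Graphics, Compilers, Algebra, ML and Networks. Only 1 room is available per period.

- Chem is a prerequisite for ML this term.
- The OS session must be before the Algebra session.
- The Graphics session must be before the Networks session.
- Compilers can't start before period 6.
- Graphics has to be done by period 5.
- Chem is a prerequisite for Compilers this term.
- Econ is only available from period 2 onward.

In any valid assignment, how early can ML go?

period 2

Precedence pushes ML to at least period 2.
ML at period 2 is achievable: OS -> period 5; Algebra -> period 7; ML -> period 2; Graphics -> period 3; Chem -> period 1; Econ -> period 4; Networks -> period 8; Compilers -> period 6.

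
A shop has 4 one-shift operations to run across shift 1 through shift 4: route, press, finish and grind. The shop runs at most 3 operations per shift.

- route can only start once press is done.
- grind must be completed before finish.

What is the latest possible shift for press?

Downstream work caps press at shift 3.
press at shift 3 is achievable: route in shift 4; finish in shift 2; grind in shift 1; press in shift 3.

shift 3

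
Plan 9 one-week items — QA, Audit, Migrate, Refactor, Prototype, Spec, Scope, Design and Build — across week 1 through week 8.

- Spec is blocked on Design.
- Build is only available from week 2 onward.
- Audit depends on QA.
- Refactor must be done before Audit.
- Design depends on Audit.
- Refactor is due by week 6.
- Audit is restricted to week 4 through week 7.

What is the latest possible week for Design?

week 7

Precedence pushes Design to at least week 5; downstream work caps Design at week 7.
Design at week 7 is achievable: Migrate -> week 1, Prototype -> week 1, Refactor -> week 1, Design -> week 7, Scope -> week 1, Audit -> week 4, Spec -> week 8, QA -> week 1, Build -> week 2.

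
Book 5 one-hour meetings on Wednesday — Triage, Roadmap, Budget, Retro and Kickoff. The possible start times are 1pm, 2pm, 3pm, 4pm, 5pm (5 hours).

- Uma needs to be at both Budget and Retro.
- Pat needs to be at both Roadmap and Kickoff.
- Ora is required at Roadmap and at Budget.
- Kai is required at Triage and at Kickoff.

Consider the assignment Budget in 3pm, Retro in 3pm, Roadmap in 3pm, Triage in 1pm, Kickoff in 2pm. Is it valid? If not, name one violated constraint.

Kai is required at Triage and at Kickoff — holds.
Ora is required at Roadmap and at Budget — violated.
Uma needs to be at both Budget and Retro — violated.
Pat needs to be at both Roadmap and Kickoff — holds.

Invalid. Ora is required at Roadmap and at Budget.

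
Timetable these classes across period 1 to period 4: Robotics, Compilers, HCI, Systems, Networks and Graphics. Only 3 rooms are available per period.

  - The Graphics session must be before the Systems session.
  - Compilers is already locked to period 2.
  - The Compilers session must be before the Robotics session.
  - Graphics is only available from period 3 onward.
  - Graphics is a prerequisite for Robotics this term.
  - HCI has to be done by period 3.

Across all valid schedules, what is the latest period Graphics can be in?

period 3

Graphics is available from period 3; downstream work caps Graphics at period 3.
Graphics at period 3 is achievable: Systems in period 4; Networks in period 1; Robotics in period 4; HCI in period 1; Graphics in period 3; Compilers in period 2.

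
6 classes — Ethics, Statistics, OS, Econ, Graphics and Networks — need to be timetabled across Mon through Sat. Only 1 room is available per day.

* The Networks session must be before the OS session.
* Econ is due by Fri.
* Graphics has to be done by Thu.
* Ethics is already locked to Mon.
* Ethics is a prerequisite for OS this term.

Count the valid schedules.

27

Splitting on Statistics: it can be Tue (4), Wed (4), Thu (4), Fri (6), Sat (9). Listing each branch's schedules as (Ethics, OS, Econ, Graphics, Networks):
Statistics=Tue: (Mon,Sat,Wed,Thu,Fri) (Mon,Sat,Thu,Wed,Fri) (Mon,Sat,Fri,Wed,Thu) (Mon,Sat,Fri,Thu,Wed) — 4.
Statistics=Wed: (Mon,Sat,Tue,Thu,Fri) (Mon,Sat,Thu,Tue,Fri) (Mon,Sat,Fri,Tue,Thu) (Mon,Sat,Fri,Thu,Tue) — 4.
Statistics=Thu: (Mon,Sat,Tue,Wed,Fri) (Mon,Sat,Wed,Tue,Fri) (Mon,Sat,Fri,Tue,Wed) (Mon,Sat,Fri,Wed,Tue) — 4.
Statistics=Fri: (Mon,Sat,Tue,Wed,Thu) (Mon,Sat,Tue,Thu,Wed) (Mon,Sat,Wed,Tue,Thu) (Mon,Sat,Wed,Thu,Tue) (Mon,Sat,Thu,Tue,Wed) (Mon,Sat,Thu,Wed,Tue) — 6.
Statistics=Sat: (Mon,Wed,Fri,Thu,Tue) (Mon,Thu,Fri,Tue,Wed) (Mon,Thu,Fri,Wed,Tue) (Mon,Fri,Tue,Wed,Thu) (Mon,Fri,Tue,Thu,Wed) (Mon,Fri,Wed,Tue,Thu) (Mon,Fri,Wed,Thu,Tue) (Mon,Fri,Thu,Tue,Wed) (Mon,Fri,Thu,Wed,Tue) — 9.
Summing: 4 + 4 + 4 + 6 + 9 = 27.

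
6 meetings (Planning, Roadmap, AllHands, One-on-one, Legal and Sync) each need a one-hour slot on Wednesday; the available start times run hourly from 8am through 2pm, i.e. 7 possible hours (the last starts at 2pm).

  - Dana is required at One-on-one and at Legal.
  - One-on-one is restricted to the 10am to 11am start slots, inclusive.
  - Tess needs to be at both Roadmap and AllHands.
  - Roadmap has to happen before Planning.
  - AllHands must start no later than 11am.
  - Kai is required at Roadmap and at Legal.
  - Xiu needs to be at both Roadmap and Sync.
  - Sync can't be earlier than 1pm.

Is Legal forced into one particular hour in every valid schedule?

Legal can be 8am (e.g. Roadmap=9am, Legal=8am, Planning=10am, One-on-one=10am, Sync=1pm, AllHands=8am) or 9am (e.g. One-on-one -> 10am, AllHands -> 8am, Legal -> 9am, Roadmap -> 10am, Sync -> 1pm, Planning -> 11am).

No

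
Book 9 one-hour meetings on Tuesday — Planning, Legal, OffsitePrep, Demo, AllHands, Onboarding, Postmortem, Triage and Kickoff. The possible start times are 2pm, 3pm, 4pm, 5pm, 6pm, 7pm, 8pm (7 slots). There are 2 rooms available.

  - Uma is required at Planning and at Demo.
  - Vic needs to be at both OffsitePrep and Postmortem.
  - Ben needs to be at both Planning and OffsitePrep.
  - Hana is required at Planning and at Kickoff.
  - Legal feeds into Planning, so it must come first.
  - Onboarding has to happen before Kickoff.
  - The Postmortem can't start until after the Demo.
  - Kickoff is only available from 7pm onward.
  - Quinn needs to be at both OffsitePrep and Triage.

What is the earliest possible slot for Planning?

Precedence pushes Planning to at least 3pm.
Planning at 3pm is achievable: Triage=6pm, Postmortem=4pm, Planning=3pm, Onboarding=3pm, AllHands=4pm, Kickoff=7pm, OffsitePrep=5pm, Legal=2pm, Demo=2pm.

3pm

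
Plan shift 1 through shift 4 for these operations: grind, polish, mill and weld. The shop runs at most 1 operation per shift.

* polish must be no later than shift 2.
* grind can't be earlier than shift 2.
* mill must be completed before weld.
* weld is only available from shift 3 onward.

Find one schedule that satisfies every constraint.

mill -> shift 2; polish -> shift 1; grind -> shift 4; weld -> shift 3

Checking: mill(shift 2) before weld(shift 3); weld=shift 3 in [shift 3,shift 4]; polish=shift 1 in [shift 1,shift 2]; grind=shift 4 in [shift 2,shift 4]; max 1 per shift (cap 1).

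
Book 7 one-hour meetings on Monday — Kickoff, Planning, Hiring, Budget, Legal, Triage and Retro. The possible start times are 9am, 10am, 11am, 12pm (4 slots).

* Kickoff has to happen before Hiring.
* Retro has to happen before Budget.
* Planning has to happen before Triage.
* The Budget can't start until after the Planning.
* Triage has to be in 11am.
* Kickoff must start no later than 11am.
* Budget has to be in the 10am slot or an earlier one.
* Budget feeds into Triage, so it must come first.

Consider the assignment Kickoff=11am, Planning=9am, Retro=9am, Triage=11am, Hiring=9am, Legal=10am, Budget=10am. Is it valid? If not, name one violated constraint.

Invalid. Kickoff has to happen before Hiring.

Triage has to be in 11am — holds.
Planning has to happen before Triage — holds.
Kickoff has to happen before Hiring — violated.
Kickoff must start no later than 11am — holds.
The Budget can't start until after the Planning — holds.
Budget has to be in the 10am slot or an earlier one — holds.
Retro has to happen before Budget — holds.
Budget feeds into Triage, so it must come first — holds.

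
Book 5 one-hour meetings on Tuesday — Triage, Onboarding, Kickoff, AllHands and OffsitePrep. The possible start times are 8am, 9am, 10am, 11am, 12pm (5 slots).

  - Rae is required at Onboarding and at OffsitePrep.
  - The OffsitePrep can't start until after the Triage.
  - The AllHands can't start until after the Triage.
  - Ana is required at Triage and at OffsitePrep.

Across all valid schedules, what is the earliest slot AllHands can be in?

9am

Precedence pushes AllHands to at least 9am.
AllHands at 9am is achievable: Triage in 8am, Onboarding in 8am, AllHands in 9am, Kickoff in 8am, OffsitePrep in 9am.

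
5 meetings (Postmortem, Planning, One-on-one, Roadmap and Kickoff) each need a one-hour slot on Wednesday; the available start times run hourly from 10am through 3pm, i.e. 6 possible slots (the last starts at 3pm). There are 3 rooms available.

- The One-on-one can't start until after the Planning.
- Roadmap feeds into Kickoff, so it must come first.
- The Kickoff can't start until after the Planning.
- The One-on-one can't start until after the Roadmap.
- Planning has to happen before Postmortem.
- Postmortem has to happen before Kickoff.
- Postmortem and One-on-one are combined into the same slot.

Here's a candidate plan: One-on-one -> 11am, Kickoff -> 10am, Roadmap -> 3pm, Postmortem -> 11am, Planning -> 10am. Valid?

The One-on-one can't start until after the Planning — holds.
The One-on-one can't start until after the Roadmap — violated.
Planning has to happen before Postmortem — holds.
There are 3 rooms available — holds.
Postmortem and One-on-one are combined into the same slot — holds.
Roadmap feeds into Kickoff, so it must come first — violated.
The Kickoff can't start until after the Planning — violated.
Postmortem has to happen before Kickoff — violated.

Invalid. Roadmap feeds into Kickoff, so it must come first.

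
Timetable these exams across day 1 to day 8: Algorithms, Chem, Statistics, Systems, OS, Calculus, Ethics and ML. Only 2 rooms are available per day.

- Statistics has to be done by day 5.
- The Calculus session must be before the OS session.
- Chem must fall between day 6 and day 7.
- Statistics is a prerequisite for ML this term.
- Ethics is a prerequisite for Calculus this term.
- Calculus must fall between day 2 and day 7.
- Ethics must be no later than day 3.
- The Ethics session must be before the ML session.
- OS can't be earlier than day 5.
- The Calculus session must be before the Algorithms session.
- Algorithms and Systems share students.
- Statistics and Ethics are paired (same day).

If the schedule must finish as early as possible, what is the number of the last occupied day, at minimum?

6

The precedence chain requires at least 3 distinct days.
With at most 2 per day and 8 exams, at least 4 days are needed.
Chem can't be placed before day 6, so the schedule must run through at least day 6.
6 works (last occupied day: day 6): for example Calculus in day 2; ML in day 2; Algorithms in day 3; Ethics in day 1; Chem in day 6; OS in day 5; Systems in day 4; Statistics in day 1.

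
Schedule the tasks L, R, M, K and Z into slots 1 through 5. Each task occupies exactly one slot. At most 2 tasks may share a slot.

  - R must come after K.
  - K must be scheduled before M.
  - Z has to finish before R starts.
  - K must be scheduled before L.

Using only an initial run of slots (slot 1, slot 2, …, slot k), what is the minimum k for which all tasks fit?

The precedence chain requires at least 2 distinct slots.
With at most 2 per slot and 5 tasks, at least 3 slots are needed.
3 works (last occupied slot: 3): for example Z in 1; R in 2; K in 1; M in 3; L in 2.

3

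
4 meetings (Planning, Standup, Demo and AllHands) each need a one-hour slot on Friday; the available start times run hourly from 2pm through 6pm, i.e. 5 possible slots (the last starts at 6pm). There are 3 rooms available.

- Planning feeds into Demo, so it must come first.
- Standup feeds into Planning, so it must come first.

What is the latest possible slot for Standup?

4pm

Downstream work caps Standup at 4pm.
Standup at 4pm is achievable: Standup=4pm; Demo=6pm; AllHands=2pm; Planning=5pm.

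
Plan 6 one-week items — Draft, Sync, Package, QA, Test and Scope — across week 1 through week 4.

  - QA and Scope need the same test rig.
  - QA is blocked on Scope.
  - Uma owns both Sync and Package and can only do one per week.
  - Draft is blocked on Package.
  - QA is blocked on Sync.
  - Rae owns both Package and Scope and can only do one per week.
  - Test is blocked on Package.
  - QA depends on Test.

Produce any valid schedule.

Test=week 2; Scope=week 2; QA=week 3; Draft=week 2; Sync=week 2; Package=week 1

Checking: Sync(week 2) before QA(week 3); Test(week 2) before QA(week 3); Package(week 1) before Test(week 2); Package(week 1) before Draft(week 2); Scope(week 2) before QA(week 3); Sync(week 2) != Package(week 1); QA(week 3) != Scope(week 2); Package(week 1) != Scope(week 2).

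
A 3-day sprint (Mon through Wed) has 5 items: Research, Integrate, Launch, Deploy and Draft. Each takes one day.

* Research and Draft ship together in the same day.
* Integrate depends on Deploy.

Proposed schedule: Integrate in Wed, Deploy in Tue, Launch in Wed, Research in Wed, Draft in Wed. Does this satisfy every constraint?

Valid

Integrate depends on Deploy — holds.
Research and Draft ship together in the same day — holds.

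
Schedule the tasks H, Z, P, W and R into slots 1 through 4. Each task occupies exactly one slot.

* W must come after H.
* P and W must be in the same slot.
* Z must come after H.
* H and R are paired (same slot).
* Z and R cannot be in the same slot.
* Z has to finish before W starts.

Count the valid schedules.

Enumerating: R -> 1, P -> 3, Z -> 2, H -> 1, W -> 3 | H=1, R=1, P=4, Z=2, W=4 | P -> 4, Z -> 3, R -> 1, W -> 4, H -> 1 | W=4; R=2; H=2; P=4; Z=3.

4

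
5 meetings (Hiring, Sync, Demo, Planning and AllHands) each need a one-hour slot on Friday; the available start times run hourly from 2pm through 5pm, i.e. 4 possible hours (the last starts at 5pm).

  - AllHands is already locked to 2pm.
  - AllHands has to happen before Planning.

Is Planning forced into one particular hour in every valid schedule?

Planning can be 3pm (e.g. AllHands -> 2pm, Hiring -> 2pm, Planning -> 3pm, Demo -> 2pm, Sync -> 2pm) or 4pm (e.g. Hiring=2pm, Planning=4pm, Demo=2pm, Sync=2pm, AllHands=2pm).

No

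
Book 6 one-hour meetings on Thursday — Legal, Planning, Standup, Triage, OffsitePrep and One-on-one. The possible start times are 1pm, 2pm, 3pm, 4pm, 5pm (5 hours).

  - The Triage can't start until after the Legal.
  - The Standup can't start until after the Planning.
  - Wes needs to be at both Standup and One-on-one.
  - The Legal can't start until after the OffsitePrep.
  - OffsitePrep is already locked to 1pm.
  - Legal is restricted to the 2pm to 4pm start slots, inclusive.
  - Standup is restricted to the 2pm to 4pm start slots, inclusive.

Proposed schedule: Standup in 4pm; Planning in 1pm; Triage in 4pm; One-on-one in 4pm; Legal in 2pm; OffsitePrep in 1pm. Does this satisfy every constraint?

Invalid. Wes needs to be at both Standup and One-on-one.

The Standup can't start until after the Planning — holds.
Standup is restricted to the 2pm to 4pm start slots, inclusive — holds.
Legal is restricted to the 2pm to 4pm start slots, inclusive — holds.
Wes needs to be at both Standup and One-on-one — violated.
The Legal can't start until after the OffsitePrep — holds.
OffsitePrep is already locked to 1pm — holds.
The Triage can't start until after the Legal — holds.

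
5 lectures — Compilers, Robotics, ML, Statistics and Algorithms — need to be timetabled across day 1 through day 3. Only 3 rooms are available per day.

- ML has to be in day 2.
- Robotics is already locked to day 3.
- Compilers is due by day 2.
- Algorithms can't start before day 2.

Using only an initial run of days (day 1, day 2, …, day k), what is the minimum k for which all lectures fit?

With at most 3 per day and 5 lectures, at least 2 days are needed.
Robotics can't be placed before day 3, so the schedule must run through at least day 3.
3 works (last occupied day: day 3): for example Robotics=day 3, ML=day 2, Compilers=day 1, Statistics=day 1, Algorithms=day 2.

3 days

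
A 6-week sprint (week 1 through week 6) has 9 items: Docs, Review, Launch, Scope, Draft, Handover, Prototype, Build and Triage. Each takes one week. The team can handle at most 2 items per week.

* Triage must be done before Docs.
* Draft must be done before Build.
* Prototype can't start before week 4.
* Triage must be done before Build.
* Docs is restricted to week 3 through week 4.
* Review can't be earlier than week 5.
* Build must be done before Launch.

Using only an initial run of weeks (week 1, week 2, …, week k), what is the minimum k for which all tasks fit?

5

The precedence chain requires at least 3 distinct weeks.
With at most 2 per week and 9 tasks, at least 5 weeks are needed.
Review can't be placed before week 5, so the schedule must run through at least week 5.
5 works (last occupied week: week 5): for example Build -> week 2; Draft -> week 1; Triage -> week 1; Review -> week 5; Launch -> week 3; Docs -> week 3; Handover -> week 4; Scope -> week 2; Prototype -> week 4.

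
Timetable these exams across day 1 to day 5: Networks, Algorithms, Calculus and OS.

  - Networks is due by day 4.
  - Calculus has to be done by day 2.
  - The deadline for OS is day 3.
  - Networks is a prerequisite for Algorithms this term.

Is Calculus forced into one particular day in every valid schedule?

Calculus can be day 1 (e.g. Algorithms -> day 2; Calculus -> day 1; OS -> day 1; Networks -> day 1) or day 2 (e.g. Algorithms=day 2; Networks=day 1; OS=day 1; Calculus=day 2).

No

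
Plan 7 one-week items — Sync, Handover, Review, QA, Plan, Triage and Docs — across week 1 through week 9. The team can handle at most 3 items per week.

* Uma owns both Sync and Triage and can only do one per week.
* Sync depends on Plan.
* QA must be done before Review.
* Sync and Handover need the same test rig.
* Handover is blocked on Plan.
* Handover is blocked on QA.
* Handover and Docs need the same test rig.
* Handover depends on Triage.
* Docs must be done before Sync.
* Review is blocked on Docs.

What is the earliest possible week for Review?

Precedence pushes Review to at least week 2.
Review at week 2 is achievable: Handover -> week 3; Review -> week 2; Sync -> week 4; Docs -> week 1; QA -> week 1; Triage -> week 2; Plan -> week 1.

week 2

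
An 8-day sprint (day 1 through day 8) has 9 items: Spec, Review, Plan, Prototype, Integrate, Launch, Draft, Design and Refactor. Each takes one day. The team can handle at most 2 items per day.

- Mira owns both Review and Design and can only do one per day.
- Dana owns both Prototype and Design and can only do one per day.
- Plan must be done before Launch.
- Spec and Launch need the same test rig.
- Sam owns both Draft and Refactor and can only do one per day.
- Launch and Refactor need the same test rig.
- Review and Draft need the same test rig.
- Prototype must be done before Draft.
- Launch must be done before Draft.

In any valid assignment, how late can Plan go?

Downstream work caps Plan at day 6.
Plan at day 6 is achievable: Review in day 2; Integrate in day 2; Refactor in day 3; Draft in day 8; Plan in day 6; Launch in day 7; Spec in day 1; Prototype in day 1; Design in day 3.

day 6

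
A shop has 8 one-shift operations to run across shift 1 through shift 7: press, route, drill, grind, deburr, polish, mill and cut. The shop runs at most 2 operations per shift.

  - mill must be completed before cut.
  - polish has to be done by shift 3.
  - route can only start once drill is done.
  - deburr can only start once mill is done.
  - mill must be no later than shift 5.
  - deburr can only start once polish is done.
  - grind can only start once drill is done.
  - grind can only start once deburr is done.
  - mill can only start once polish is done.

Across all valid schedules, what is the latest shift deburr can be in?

Precedence pushes deburr to at least shift 3; downstream work caps deburr at shift 6.
deburr at shift 6 is achievable: cut in shift 3, deburr in shift 6, polish in shift 1, drill in shift 1, mill in shift 2, route in shift 2, grind in shift 7, press in shift 3.

shift 6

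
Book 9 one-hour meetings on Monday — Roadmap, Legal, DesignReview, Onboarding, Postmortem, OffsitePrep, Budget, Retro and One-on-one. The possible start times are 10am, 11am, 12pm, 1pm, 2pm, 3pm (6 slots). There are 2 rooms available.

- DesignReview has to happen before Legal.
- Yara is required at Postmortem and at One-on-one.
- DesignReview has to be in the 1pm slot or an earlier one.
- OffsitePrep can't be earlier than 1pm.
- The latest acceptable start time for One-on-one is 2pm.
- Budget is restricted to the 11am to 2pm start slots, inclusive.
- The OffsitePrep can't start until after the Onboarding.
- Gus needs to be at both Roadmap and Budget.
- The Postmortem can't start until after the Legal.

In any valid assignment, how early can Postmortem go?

Precedence pushes Postmortem to at least 12pm.
Postmortem at 12pm is achievable: Postmortem -> 12pm, Budget -> 11am, Retro -> 2pm, Legal -> 11am, DesignReview -> 10am, One-on-one -> 10am, OffsitePrep -> 1pm, Onboarding -> 12pm, Roadmap -> 1pm.

12pm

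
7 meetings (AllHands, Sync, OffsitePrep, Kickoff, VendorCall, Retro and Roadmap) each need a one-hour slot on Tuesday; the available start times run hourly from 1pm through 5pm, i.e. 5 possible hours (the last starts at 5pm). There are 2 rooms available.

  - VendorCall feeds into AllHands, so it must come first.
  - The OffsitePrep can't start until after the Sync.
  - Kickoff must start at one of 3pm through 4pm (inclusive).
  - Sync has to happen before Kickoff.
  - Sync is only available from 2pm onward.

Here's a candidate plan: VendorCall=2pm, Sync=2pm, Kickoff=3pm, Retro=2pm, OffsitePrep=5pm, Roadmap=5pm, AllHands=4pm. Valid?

VendorCall feeds into AllHands, so it must come first — holds.
Kickoff must start at one of 3pm through 4pm (inclusive) — holds.
The OffsitePrep can't start until after the Sync — holds.
Sync has to happen before Kickoff — holds.
Sync is only available from 2pm onward — holds.
There are 2 rooms available — violated.

Invalid. There are 2 rooms available.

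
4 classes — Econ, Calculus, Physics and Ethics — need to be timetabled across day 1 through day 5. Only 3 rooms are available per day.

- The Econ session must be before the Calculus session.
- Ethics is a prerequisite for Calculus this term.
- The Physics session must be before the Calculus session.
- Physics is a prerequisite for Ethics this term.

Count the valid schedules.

Splitting on Econ: it can be day 1 (10), day 2 (10), day 3 (9), day 4 (6). Listing each branch's schedules as (Calculus, Physics, Ethics) by day number:
Econ=day 1: (3,1,2) (4,1,2) (4,1,3) (4,2,3) (5,1,2) (5,1,3) (5,1,4) (5,2,3) (5,2,4) (5,3,4) — 10.
Econ=day 2: (3,1,2) (4,1,2) (4,1,3) (4,2,3) (5,1,2) (5,1,3) (5,1,4) (5,2,3) (5,2,4) (5,3,4) — 10.
Econ=day 3: (4,1,2) (4,1,3) (4,2,3) (5,1,2) (5,1,3) (5,1,4) (5,2,3) (5,2,4) (5,3,4) — 9.
Econ=day 4: (5,1,2) (5,1,3) (5,1,4) (5,2,3) (5,2,4) (5,3,4) — 6.
Summing: 10 + 10 + 9 + 6 = 35.

35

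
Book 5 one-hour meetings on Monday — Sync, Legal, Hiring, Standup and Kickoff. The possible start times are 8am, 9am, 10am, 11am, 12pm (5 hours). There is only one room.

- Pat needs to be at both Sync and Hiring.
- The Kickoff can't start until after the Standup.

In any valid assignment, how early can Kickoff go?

9am

Precedence pushes Kickoff to at least 9am.
Kickoff at 9am is achievable: Standup=8am, Hiring=12pm, Sync=10am, Kickoff=9am, Legal=11am.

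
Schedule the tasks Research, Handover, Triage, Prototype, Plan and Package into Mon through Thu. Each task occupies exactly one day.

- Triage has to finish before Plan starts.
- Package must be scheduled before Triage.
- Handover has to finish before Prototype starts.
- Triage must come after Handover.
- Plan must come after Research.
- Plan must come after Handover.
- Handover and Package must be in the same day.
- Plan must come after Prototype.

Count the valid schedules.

17

Splitting on Research: it can be Mon (6), Tue (6), Wed (5). Listing each branch's schedules as (Handover, Triage, Prototype, Plan, Package):
Research=Mon: (Mon,Tue,Tue,Wed,Mon) (Mon,Tue,Tue,Thu,Mon) (Mon,Tue,Wed,Thu,Mon) (Mon,Wed,Tue,Thu,Mon) (Mon,Wed,Wed,Thu,Mon) (Tue,Wed,Wed,Thu,Tue) — 6.
Research=Tue: (Mon,Tue,Tue,Wed,Mon) (Mon,Tue,Tue,Thu,Mon) (Mon,Tue,Wed,Thu,Mon) (Mon,Wed,Tue,Thu,Mon) (Mon,Wed,Wed,Thu,Mon) (Tue,Wed,Wed,Thu,Tue) — 6.
Research=Wed: (Mon,Tue,Tue,Thu,Mon) (Mon,Tue,Wed,Thu,Mon) (Mon,Wed,Tue,Thu,Mon) (Mon,Wed,Wed,Thu,Mon) (Tue,Wed,Wed,Thu,Tue) — 5.
Summing: 6 + 6 + 5 = 17.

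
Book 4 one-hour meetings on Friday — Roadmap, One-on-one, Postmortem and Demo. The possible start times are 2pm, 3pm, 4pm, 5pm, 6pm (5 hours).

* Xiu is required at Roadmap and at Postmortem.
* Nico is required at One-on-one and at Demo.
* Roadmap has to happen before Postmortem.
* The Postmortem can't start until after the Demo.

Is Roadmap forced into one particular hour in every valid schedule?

Roadmap can be 2pm (e.g. Roadmap in 2pm; Demo in 2pm; One-on-one in 3pm; Postmortem in 3pm) or 3pm (e.g. Demo=2pm, Roadmap=3pm, Postmortem=4pm, One-on-one=3pm).

No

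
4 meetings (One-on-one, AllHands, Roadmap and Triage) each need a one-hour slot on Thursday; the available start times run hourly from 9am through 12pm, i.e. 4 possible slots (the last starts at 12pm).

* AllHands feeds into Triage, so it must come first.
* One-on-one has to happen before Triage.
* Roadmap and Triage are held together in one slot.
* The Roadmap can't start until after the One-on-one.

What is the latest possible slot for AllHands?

11am

Downstream work caps AllHands at 11am.
AllHands at 11am is achievable: Triage in 12pm, Roadmap in 12pm, AllHands in 11am, One-on-one in 9am.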